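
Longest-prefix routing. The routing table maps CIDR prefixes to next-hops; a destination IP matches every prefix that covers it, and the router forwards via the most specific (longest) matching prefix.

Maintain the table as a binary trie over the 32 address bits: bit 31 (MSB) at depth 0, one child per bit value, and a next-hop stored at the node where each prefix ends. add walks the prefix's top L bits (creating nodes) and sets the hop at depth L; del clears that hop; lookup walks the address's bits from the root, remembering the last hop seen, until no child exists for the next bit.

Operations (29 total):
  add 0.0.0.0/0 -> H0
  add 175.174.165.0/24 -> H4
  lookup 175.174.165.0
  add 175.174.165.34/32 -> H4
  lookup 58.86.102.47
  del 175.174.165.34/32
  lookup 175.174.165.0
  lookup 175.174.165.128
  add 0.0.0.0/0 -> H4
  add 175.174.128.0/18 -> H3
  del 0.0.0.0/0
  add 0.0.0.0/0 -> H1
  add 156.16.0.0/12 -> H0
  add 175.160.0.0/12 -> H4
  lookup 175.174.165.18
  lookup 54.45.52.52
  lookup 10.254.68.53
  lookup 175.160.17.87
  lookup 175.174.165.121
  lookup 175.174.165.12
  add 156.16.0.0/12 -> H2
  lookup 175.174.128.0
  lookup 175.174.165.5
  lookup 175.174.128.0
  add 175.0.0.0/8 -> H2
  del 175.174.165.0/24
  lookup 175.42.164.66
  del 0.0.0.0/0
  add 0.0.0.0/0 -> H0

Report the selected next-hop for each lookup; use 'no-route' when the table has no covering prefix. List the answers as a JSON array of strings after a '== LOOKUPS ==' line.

Trace:
  + 0.0.0.0/0 (H0) depth=0
  + 175.174.165.0/24 (H4) depth=24
  ? 175.174.165.0  path d0:H0→d1:-→d2:-→d3:-→d4:-→d5:-→d6:-→d7:-→d8:-→d9:-→d10:-→d11:-→d12:-→d13:-→d14:-→d15:-→d16:-→d17:-→d18:-→d19:-→d20:-→d21:-→d22:-→d23:-→d24:H4  best=H4
  + 175.174.165.34/32 (H4) depth=32
  ? 58.86.102.47  path d0:H0  best=H0
  del 175.174.165.34/32 (clear depth 32)
  ? 175.174.165.0  path d0:H0→d1:-→d2:-→d3:-→d4:-→d5:-→d6:-→d7:-→d8:-→d9:-→d10:-→d11:-→d12:-→d13:-→d14:-→d15:-→d16:-→d17:-→d18:-→d19:-→d20:-→d21:-→d22:-→d23:-→d24:H4→d25:-→d26:-  best=H4
  ? 175.174.165.128  path d0:H0→d1:-→d2:-→d3:-→d4:-→d5:-→d6:-→d7:-→d8:-→d9:-→d10:-→d11:-→d12:-→d13:-→d14:-→d15:-→d16:-→d17:-→d18:-→d19:-→d20:-→d21:-→d22:-→d23:-→d24:H4  best=H4
  + 0.0.0.0/0 (H4) depth=0
  + 175.174.128.0/18 (H3) depth=18
  del 0.0.0.0/0 (clear depth 0)
  + 0.0.0.0/0 (H1) depth=0
  + 156.16.0.0/12 (H0) depth=12
  + 175.160.0.0/12 (H4) depth=12
  ? 175.174.165.18  path d0:H1→d1:-→d2:-→d3:-→d4:-→d5:-→d6:-→d7:-→d8:-→d9:-→d10:-→d11:-→d12:H4→d13:-→d14:-→d15:-→d16:-→d17:-→d18:H3→d19:-→d20:-→d21:-→d22:-→d23:-→d24:H4→d25:-→d26:-  best=H4
  ? 54.45.52.52  path d0:H1  best=H1
  ? 10.254.68.53  path d0:H1  best=H1
  ? 175.160.17.87  path d0:H1→d1:-→d2:-→d3:-→d4:-→d5:-→d6:-→d7:-→d8:-→d9:-→d10:-→d11:-→d12:H4  best=H4
  ? 175.174.165.121  path d0:H1→d1:-→d2:-→d3:-→d4:-→d5:-→d6:-→d7:-→d8:-→d9:-→d10:-→d11:-→d12:H4→d13:-→d14:-→d15:-→d16:-→d17:-→d18:H3→d19:-→d20:-→d21:-→d22:-→d23:-→d24:H4→d25:-  best=H4
  ? 175.174.165.12  path d0:H1→d1:-→d2:-→d3:-→d4:-→d5:-→d6:-→d7:-→d8:-→d9:-→d10:-→d11:-→d12:H4→d13:-→d14:-→d15:-→d16:-→d17:-→d18:H3→d19:-→d20:-→d21:-→d22:-→d23:-→d24:H4→d25:-→d26:-  best=H4
  + 156.16.0.0/12 (H2) depth=12
  ? 175.174.128.0  path d0:H1→d1:-→d2:-→d3:-→d4:-→d5:-→d6:-→d7:-→d8:-→d9:-→d10:-→d11:-→d12:H4→d13:-→d14:-→d15:-→d16:-→d17:-→d18:H3  best=H3
  ? 175.174.165.5  path d0:H1→d1:-→d2:-→d3:-→d4:-→d5:-→d6:-→d7:-→d8:-→d9:-→d10:-→d11:-→d12:H4→d13:-→d14:-→d15:-→d16:-→d17:-→d18:H3→d19:-→d20:-→d21:-→d22:-→d23:-→d24:H4→d25:-→d26:-  best=H4
  ? 175.174.128.0  path d0:H1→d1:-→d2:-→d3:-→d4:-→d5:-→d6:-→d7:-→d8:-→d9:-→d10:-→d11:-→d12:H4→d13:-→d14:-→d15:-→d16:-→d17:-→d18:H3  best=H3
  + 175.0.0.0/8 (H2) depth=8
  del 175.174.165.0/24 (clear depth 24)
  ? 175.42.164.66  path d0:H1→d1:-→d2:-→d3:-→d4:-→d5:-→d6:-→d7:-→d8:H2  best=H2
  del 0.0.0.0/0 (clear depth 0)
  + 0.0.0.0/0 (H0) depth=0

== LOOKUPS ==
["H4","H0","H4","H4","H4","H1","H1","H4","H4","H4","H3","H4","H3","H2"]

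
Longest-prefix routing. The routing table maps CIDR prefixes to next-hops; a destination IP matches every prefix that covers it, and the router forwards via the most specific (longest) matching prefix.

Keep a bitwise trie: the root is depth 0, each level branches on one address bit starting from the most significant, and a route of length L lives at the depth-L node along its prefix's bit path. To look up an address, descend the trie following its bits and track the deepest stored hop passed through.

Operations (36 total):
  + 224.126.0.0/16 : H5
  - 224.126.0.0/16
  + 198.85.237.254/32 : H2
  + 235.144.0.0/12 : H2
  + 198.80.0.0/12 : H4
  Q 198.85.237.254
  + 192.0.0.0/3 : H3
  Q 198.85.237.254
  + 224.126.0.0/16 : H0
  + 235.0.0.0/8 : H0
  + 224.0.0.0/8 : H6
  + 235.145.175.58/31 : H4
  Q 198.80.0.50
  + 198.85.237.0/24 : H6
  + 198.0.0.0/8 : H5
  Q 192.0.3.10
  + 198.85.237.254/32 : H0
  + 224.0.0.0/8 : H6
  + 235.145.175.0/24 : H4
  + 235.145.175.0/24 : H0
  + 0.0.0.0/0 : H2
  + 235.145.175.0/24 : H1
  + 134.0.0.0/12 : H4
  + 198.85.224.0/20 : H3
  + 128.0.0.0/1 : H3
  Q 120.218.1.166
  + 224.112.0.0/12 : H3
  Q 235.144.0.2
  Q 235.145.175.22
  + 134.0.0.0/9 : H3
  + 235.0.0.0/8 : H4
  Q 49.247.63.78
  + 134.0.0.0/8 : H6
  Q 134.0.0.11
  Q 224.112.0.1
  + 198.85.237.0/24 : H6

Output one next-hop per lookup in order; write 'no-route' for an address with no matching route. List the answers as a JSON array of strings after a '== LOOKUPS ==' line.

Trace:
  + 224.126.0.0/16 (H5) depth=16
  del 224.126.0.0/16 (clear depth 16)
  + 198.85.237.254/32 (H2) depth=32
  + 235.144.0.0/12 (H2) depth=12
  + 198.80.0.0/12 (H4) depth=12
  lookup 198.85.237.254: bits 11000110010101011110110111111110 walk d0:-→d1:-→d2:-→d3:-→d4:-→d5:-→d6:-→d7:-→d8:-→d9:-→d10:-→d11:-→d12:H4→d13:-→d14:-→d15:-→d16:-→d17:-→d18:-→d19:-→d20:-→d21:-→d22:-→d23:-→d24:-→d25:-→d26:-→d27:-→d28:-→d29:-→d30:-→d31:-→d32:H2 -> H2
  + 192.0.0.0/3 (H3) depth=3
  lookup 198.85.237.254: bits 11000110010101011110110111111110 walk d0:-→d1:-→d2:-→d3:H3→d4:-→d5:-→d6:-→d7:-→d8:-→d9:-→d10:-→d11:-→d12:H4→d13:-→d14:-→d15:-→d16:-→d17:-→d18:-→d19:-→d20:-→d21:-→d22:-→d23:-→d24:-→d25:-→d26:-→d27:-→d28:-→d29:-→d30:-→d31:-→d32:H2 -> H2
  + 224.126.0.0/16 (H0) depth=16
  + 235.0.0.0/8 (H0) depth=8
  + 224.0.0.0/8 (H6) depth=8
  + 235.145.175.58/31 (H4) depth=31
  lookup 198.80.0.50: bits 1100011001010 walk d0:-→d1:-→d2:-→d3:H3→d4:-→d5:-→d6:-→d7:-→d8:-→d9:-→d10:-→d11:-→d12:H4→d13:- -> H4
  + 198.85.237.0/24 (H6) depth=24
  + 198.0.0.0/8 (H5) depth=8
  lookup 192.0.3.10: bits 11000 walk d0:-→d1:-→d2:-→d3:H3→d4:-→d5:- -> H3
  + 198.85.237.254/32 (H0) depth=32
  + 224.0.0.0/8 (H6) depth=8
  + 235.145.175.0/24 (H4) depth=24
  + 235.145.175.0/24 (H0) depth=24
  + 0.0.0.0/0 (H2) depth=0
  + 235.145.175.0/24 (H1) depth=24
  + 134.0.0.0/12 (H4) depth=12
  + 198.85.224.0/20 (H3) depth=20
  + 128.0.0.0/1 (H3) depth=1
  lookup 120.218.1.166: bits ε walk d0:H2 -> H2
  + 224.112.0.0/12 (H3) depth=12
  lookup 235.144.0.2: bits 111010111001000 walk d0:H2→d1:H3→d2:-→d3:-→d4:-→d5:-→d6:-→d7:-→d8:H0→d9:-→d10:-→d11:-→d12:H2→d13:-→d14:-→d15:- -> H2
  lookup 235.145.175.22: bits 11101011100100011010111100 walk d0:H2→d1:H3→d2:-→d3:-→d4:-→d5:-→d6:-→d7:-→d8:H0→d9:-→d10:-→d11:-→d12:H2→d13:-→d14:-→d15:-→d16:-→d17:-→d18:-→d19:-→d20:-→d21:-→d22:-→d23:-→d24:H1→d25:-→d26:- -> H1
  + 134.0.0.0/9 (H3) depth=9
  + 235.0.0.0/8 (H4) depth=8
  lookup 49.247.63.78: bits ε walk d0:H2 -> H2
  + 134.0.0.0/8 (H6) depth=8
  lookup 134.0.0.11: bits 100001100000 walk d0:H2→d1:H3→d2:-→d3:-→d4:-→d5:-→d6:-→d7:-→d8:H6→d9:H3→d10:-→d11:-→d12:H4 -> H4
  lookup 224.112.0.1: bits 111000000111 walk d0:H2→d1:H3→d2:-→d3:-→d4:-→d5:-→d6:-→d7:-→d8:H6→d9:-→d10:-→d11:-→d12:H3 -> H3
  + 198.85.237.0/24 (H6) depth=24

== LOOKUPS ==
["H2","H2","H4","H3","H2","H2","H1","H2","H4","H3"]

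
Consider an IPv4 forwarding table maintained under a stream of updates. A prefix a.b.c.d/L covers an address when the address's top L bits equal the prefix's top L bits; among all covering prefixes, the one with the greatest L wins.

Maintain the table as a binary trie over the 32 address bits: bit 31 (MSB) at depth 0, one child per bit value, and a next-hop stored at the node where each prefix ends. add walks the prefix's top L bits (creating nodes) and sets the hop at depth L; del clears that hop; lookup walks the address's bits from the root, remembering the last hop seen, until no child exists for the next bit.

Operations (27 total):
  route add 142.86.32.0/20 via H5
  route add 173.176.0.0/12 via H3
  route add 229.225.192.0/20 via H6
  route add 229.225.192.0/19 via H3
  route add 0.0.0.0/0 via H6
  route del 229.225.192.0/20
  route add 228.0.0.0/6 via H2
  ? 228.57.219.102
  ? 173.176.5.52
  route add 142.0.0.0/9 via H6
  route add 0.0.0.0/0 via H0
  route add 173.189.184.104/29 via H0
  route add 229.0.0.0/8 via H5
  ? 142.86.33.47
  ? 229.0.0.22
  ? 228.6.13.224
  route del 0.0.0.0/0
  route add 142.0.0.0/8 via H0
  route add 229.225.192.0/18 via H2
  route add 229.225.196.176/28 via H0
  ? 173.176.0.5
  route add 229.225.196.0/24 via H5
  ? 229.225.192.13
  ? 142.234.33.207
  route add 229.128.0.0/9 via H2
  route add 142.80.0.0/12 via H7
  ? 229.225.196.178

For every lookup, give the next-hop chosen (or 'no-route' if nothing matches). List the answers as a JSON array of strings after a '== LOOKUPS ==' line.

Process each operation:
  + 142.86.32.0/20 (H5) depth=20
  + 173.176.0.0/12 (H3) depth=12
  + 229.225.192.0/20 (H6) depth=20
  + 229.225.192.0/19 (H3) depth=19
  + 0.0.0.0/0 (H6) depth=0
  del 229.225.192.0/20 (clear depth 20)
  + 228.0.0.0/6 (H2) depth=6
  ? 228.57.219.102  path d0:H6→d1:-→d2:-→d3:-→d4:-→d5:-→d6:H2→d7:-  best=H2
  ? 173.176.5.52  path d0:H6→d1:-→d2:-→d3:-→d4:-→d5:-→d6:-→d7:-→d8:-→d9:-→d10:-→d11:-→d12:H3  best=H3
  + 142.0.0.0/9 (H6) depth=9
  + 0.0.0.0/0 (H0) depth=0
  + 173.189.184.104/29 (H0) depth=29
  + 229.0.0.0/8 (H5) depth=8
  ? 142.86.33.47  path d0:H0→d1:-→d2:-→d3:-→d4:-→d5:-→d6:-→d7:-→d8:-→d9:H6→d10:-→d11:-→d12:-→d13:-→d14:-→d15:-→d16:-→d17:-→d18:-→d19:-→d20:H5  best=H5
  ? 229.0.0.22  path d0:H0→d1:-→d2:-→d3:-→d4:-→d5:-→d6:H2→d7:-→d8:H5  best=H5
  ? 228.6.13.224  path d0:H0→d1:-→d2:-→d3:-→d4:-→d5:-→d6:H2→d7:-  best=H2
  del 0.0.0.0/0 (clear depth 0)
  + 142.0.0.0/8 (H0) depth=8
  + 229.225.192.0/18 (H2) depth=18
  + 229.225.196.176/28 (H0) depth=28
  ? 173.176.0.5  path d0:-→d1:-→d2:-→d3:-→d4:-→d5:-→d6:-→d7:-→d8:-→d9:-→d10:-→d11:-→d12:H3  best=H3
  + 229.225.196.0/24 (H5) depth=24
  ? 229.225.192.13  path d0:-→d1:-→d2:-→d3:-→d4:-→d5:-→d6:H2→d7:-→d8:H5→d9:-→d10:-→d11:-→d12:-→d13:-→d14:-→d15:-→d16:-→d17:-→d18:H2→d19:H3→d20:-→d21:-  best=H3
  ? 142.234.33.207  path d0:-→d1:-→d2:-→d3:-→d4:-→d5:-→d6:-→d7:-→d8:H0  best=H0
  + 229.128.0.0/9 (H2) depth=9
  + 142.80.0.0/12 (H7) depth=12
  ? 229.225.196.178  path d0:-→d1:-→d2:-→d3:-→d4:-→d5:-→d6:H2→d7:-→d8:H5→d9:H2→d10:-→d11:-→d12:-→d13:-→d14:-→d15:-→d16:-→d17:-→d18:H2→d19:H3→d20:-→d21:-→d22:-→d23:-→d24:H5→d25:-→d26:-→d27:-→d28:H0  best=H0

== LOOKUPS ==
["H2","H3","H5","H5","H2","H3","H3","H0","H0"]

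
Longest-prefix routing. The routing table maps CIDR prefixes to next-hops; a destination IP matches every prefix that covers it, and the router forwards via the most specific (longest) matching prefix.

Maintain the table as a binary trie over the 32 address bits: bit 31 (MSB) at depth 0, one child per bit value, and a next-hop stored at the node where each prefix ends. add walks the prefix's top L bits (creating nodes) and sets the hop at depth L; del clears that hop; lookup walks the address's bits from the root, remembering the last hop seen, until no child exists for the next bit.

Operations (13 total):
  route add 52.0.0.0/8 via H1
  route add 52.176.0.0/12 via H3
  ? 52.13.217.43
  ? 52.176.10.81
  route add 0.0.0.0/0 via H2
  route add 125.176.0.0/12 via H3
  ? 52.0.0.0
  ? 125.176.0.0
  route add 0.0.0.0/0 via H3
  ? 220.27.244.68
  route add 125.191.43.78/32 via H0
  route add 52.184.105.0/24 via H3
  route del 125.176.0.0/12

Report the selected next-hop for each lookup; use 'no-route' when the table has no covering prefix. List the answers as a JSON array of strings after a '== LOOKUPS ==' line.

Apply in order:
  + 52.0.0.0/8 (H1) depth=8
  + 52.176.0.0/12 (H3) depth=12
  Q 52.13.217.43: descend 00110100 ; hops seen [H1] ; pick H1
  Q 52.176.10.81: descend 001101001011 ; hops seen [H1,H3] ; pick H3
  + 0.0.0.0/0 (H2) depth=0
  + 125.176.0.0/12 (H3) depth=12
  Q 52.0.0.0: descend 00110100 ; hops seen [H2,H1] ; pick H1
  Q 125.176.0.0: descend 011111011011 ; hops seen [H2,H3] ; pick H3
  + 0.0.0.0/0 (H3) depth=0
  Q 220.27.244.68: descend ε ; hops seen [H3] ; pick H3
  + 125.191.43.78/32 (H0) depth=32
  + 52.184.105.0/24 (H3) depth=24
  - 125.176.0.0/12 clear@12

== LOOKUPS ==
["H1","H3","H1","H3","H3"]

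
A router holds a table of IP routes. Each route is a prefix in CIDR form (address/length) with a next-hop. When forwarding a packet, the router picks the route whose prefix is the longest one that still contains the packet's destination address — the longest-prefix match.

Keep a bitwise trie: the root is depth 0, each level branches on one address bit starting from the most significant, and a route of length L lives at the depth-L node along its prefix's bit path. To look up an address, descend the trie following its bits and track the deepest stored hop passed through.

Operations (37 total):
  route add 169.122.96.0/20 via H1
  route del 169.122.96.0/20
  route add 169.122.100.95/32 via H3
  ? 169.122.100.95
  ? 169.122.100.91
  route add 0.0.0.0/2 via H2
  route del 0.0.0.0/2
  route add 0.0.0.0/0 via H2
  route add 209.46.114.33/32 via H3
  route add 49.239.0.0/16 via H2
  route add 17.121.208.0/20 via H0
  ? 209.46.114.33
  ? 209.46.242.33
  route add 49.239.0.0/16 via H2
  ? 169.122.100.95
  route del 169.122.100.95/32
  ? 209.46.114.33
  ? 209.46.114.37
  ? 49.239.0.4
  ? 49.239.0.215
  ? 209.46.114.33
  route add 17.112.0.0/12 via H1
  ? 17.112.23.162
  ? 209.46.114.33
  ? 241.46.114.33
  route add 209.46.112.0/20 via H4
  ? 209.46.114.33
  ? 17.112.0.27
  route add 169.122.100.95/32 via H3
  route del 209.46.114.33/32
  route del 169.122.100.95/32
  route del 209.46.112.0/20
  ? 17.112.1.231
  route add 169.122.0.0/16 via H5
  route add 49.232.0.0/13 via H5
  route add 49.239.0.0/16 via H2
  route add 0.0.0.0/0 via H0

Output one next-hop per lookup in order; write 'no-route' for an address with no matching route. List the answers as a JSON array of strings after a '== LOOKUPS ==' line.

Apply in order:
  + 169.122.96.0/20 (H1) depth=20
  - 169.122.96.0/20 clear@20
  + 169.122.100.95/32 (H3) depth=32
  Q 169.122.100.95: descend 10101001011110100110010001011111 ; hops seen [H3] ; pick H3
  Q 169.122.100.91: descend 10101001011110100110010001011 ; hops seen [∅] ; pick no-route
  + 0.0.0.0/2 (H2) depth=2
  - 0.0.0.0/2 clear@2
  + 0.0.0.0/0 (H2) depth=0
  + 209.46.114.33/32 (H3) depth=32
  + 49.239.0.0/16 (H2) depth=16
  + 17.121.208.0/20 (H0) depth=20
  Q 209.46.114.33: descend 11010001001011100111001000100001 ; hops seen [H2,H3] ; pick H3
  Q 209.46.242.33: descend 1101000100101110 ; hops seen [H2] ; pick H2
  + 49.239.0.0/16 (H2) depth=16
  Q 169.122.100.95: descend 10101001011110100110010001011111 ; hops seen [H2,H3] ; pick H3
  - 169.122.100.95/32 clear@32
  Q 209.46.114.33: descend 11010001001011100111001000100001 ; hops seen [H2,H3] ; pick H3
  Q 209.46.114.37: descend 11010001001011100111001000100 ; hops seen [H2] ; pick H2
  Q 49.239.0.4: descend 0011000111101111 ; hops seen [H2,H2] ; pick H2
  Q 49.239.0.215: descend 0011000111101111 ; hops seen [H2,H2] ; pick H2
  Q 209.46.114.33: descend 11010001001011100111001000100001 ; hops seen [H2,H3] ; pick H3
  + 17.112.0.0/12 (H1) depth=12
  Q 17.112.23.162: descend 000100010111 ; hops seen [H2,H1] ; pick H1
  Q 209.46.114.33: descend 11010001001011100111001000100001 ; hops seen [H2,H3] ; pick H3
  Q 241.46.114.33: descend 11 ; hops seen [H2] ; pick H2
  + 209.46.112.0/20 (H4) depth=20
  Q 209.46.114.33: descend 11010001001011100111001000100001 ; hops seen [H2,H4,H3] ; pick H3
  Q 17.112.0.27: descend 000100010111 ; hops seen [H2,H1] ; pick H1
  + 169.122.100.95/32 (H3) depth=32
  - 209.46.114.33/32 clear@32
  - 169.122.100.95/32 clear@32
  - 209.46.112.0/20 clear@20
  Q 17.112.1.231: descend 000100010111 ; hops seen [H2,H1] ; pick H1
  + 169.122.0.0/16 (H5) depth=16
  + 49.232.0.0/13 (H5) depth=13
  + 49.239.0.0/16 (H2) depth=16
  + 0.0.0.0/0 (H0) depth=0

== LOOKUPS ==
["H3","no-route","H3","H2","H3","H3","H2","H2","H2","H3","H1","H3","H2","H3","H1","H1"]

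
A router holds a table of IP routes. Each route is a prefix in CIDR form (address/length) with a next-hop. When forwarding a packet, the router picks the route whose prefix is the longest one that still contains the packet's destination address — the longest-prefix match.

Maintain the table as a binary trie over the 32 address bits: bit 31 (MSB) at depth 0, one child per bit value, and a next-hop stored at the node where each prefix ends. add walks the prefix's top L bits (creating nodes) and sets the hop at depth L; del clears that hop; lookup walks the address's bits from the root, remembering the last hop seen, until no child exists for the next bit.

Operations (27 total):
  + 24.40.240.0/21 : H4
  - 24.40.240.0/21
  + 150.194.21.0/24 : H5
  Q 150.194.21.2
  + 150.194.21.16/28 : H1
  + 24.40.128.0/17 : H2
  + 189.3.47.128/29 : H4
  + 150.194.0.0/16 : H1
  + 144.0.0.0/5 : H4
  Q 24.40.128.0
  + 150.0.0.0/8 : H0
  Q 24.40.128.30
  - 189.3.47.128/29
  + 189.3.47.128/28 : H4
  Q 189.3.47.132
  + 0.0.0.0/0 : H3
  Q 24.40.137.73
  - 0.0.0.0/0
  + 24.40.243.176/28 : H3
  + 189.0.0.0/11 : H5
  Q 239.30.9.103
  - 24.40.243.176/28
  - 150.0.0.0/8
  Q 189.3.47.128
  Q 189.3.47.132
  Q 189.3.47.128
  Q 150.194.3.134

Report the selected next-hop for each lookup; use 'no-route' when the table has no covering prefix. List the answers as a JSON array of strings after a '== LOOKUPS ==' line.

Apply in order:
  + 24.40.240.0/21 (H4) depth=21
  - 24.40.240.0/21 clear@21
  + 150.194.21.0/24 (H5) depth=24
  lookup 150.194.21.2: bits 100101101100001000010101 walk d0:-→d1:-→d2:-→d3:-→d4:-→d5:-→d6:-→d7:-→d8:-→d9:-→d10:-→d11:-→d12:-→d13:-→d14:-→d15:-→d16:-→d17:-→d18:-→d19:-→d20:-→d21:-→d22:-→d23:-→d24:H5 -> H5
  + 150.194.21.16/28 (H1) depth=28
  + 24.40.128.0/17 (H2) depth=17
  + 189.3.47.128/29 (H4) depth=29
  + 150.194.0.0/16 (H1) depth=16
  + 144.0.0.0/5 (H4) depth=5
  lookup 24.40.128.0: bits 00011000001010001 walk d0:-→d1:-→d2:-→d3:-→d4:-→d5:-→d6:-→d7:-→d8:-→d9:-→d10:-→d11:-→d12:-→d13:-→d14:-→d15:-→d16:-→d17:H2 -> H2
  + 150.0.0.0/8 (H0) depth=8
  lookup 24.40.128.30: bits 00011000001010001 walk d0:-→d1:-→d2:-→d3:-→d4:-→d5:-→d6:-→d7:-→d8:-→d9:-→d10:-→d11:-→d12:-→d13:-→d14:-→d15:-→d16:-→d17:H2 -> H2
  - 189.3.47.128/29 clear@29
  + 189.3.47.128/28 (H4) depth=28
  lookup 189.3.47.132: bits 10111101000000110010111110000 walk d0:-→d1:-→d2:-→d3:-→d4:-→d5:-→d6:-→d7:-→d8:-→d9:-→d10:-→d11:-→d12:-→d13:-→d14:-→d15:-→d16:-→d17:-→d18:-→d19:-→d20:-→d21:-→d22:-→d23:-→d24:-→d25:-→d26:-→d27:-→d28:H4→d29:- -> H4
  + 0.0.0.0/0 (H3) depth=0
  lookup 24.40.137.73: bits 00011000001010001 walk d0:H3→d1:-→d2:-→d3:-→d4:-→d5:-→d6:-→d7:-→d8:-→d9:-→d10:-→d11:-→d12:-→d13:-→d14:-→d15:-→d16:-→d17:H2 -> H2
  - 0.0.0.0/0 clear@0
  + 24.40.243.176/28 (H3) depth=28
  + 189.0.0.0/11 (H5) depth=11
  lookup 239.30.9.103: bits 1 walk d0:-→d1:- -> no-route
  - 24.40.243.176/28 clear@28
  - 150.0.0.0/8 clear@8
  lookup 189.3.47.128: bits 10111101000000110010111110000 walk d0:-→d1:-→d2:-→d3:-→d4:-→d5:-→d6:-→d7:-→d8:-→d9:-→d10:-→d11:H5→d12:-→d13:-→d14:-→d15:-→d16:-→d17:-→d18:-→d19:-→d20:-→d21:-→d22:-→d23:-→d24:-→d25:-→d26:-→d27:-→d28:H4→d29:- -> H4
  lookup 189.3.47.132: bits 10111101000000110010111110000 walk d0:-→d1:-→d2:-→d3:-→d4:-→d5:-→d6:-→d7:-→d8:-→d9:-→d10:-→d11:H5→d12:-→d13:-→d14:-→d15:-→d16:-→d17:-→d18:-→d19:-→d20:-→d21:-→d22:-→d23:-→d24:-→d25:-→d26:-→d27:-→d28:H4→d29:- -> H4
  lookup 189.3.47.128: bits 10111101000000110010111110000 walk d0:-→d1:-→d2:-→d3:-→d4:-→d5:-→d6:-→d7:-→d8:-→d9:-→d10:-→d11:H5→d12:-→d13:-→d14:-→d15:-→d16:-→d17:-→d18:-→d19:-→d20:-→d21:-→d22:-→d23:-→d24:-→d25:-→d26:-→d27:-→d28:H4→d29:- -> H4
  lookup 150.194.3.134: bits 1001011011000010000 walk d0:-→d1:-→d2:-→d3:-→d4:-→d5:H4→d6:-→d7:-→d8:-→d9:-→d10:-→d11:-→d12:-→d13:-→d14:-→d15:-→d16:H1→d17:-→d18:-→d19:- -> H1

== LOOKUPS ==
["H5","H2","H2","H4","H2","no-route","H4","H4","H4","H1"]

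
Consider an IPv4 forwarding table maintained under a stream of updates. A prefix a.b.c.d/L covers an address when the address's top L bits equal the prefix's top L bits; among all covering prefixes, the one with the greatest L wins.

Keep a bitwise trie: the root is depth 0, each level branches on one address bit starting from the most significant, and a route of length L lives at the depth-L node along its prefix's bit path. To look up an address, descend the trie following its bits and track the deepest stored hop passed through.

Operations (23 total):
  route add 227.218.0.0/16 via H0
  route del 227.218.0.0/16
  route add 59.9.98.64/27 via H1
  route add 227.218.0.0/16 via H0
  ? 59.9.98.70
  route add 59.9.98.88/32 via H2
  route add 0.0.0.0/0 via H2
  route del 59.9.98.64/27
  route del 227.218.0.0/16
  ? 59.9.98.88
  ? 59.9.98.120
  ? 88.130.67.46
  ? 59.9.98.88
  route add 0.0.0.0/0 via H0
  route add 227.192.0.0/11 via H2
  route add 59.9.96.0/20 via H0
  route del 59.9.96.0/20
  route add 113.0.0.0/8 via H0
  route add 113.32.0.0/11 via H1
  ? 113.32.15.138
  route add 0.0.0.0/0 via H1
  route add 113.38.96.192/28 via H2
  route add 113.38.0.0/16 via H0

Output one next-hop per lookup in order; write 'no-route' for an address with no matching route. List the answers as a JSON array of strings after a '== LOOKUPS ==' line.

Apply in order:
  add 227.218.0.0/16 -> H0 at depth 16
  - 227.218.0.0/16 clear@16
  add 59.9.98.64/27 -> H1 at depth 27
  add 227.218.0.0/16 -> H0 at depth 16
  lookup 59.9.98.70: bits 001110110000100101100010010 walk d0:-→d1:-→d2:-→d3:-→d4:-→d5:-→d6:-→d7:-→d8:-→d9:-→d10:-→d11:-→d12:-→d13:-→d14:-→d15:-→d16:-→d17:-→d18:-→d19:-→d20:-→d21:-→d22:-→d23:-→d24:-→d25:-→d26:-→d27:H1 -> H1
  add 59.9.98.88/32 -> H2 at depth 32
  add 0.0.0.0/0 -> H2 at depth 0
  - 59.9.98.64/27 clear@27
  - 227.218.0.0/16 clear@16
  lookup 59.9.98.88: bits 00111011000010010110001001011000 walk d0:H2→d1:-→d2:-→d3:-→d4:-→d5:-→d6:-→d7:-→d8:-→d9:-→d10:-→d11:-→d12:-→d13:-→d14:-→d15:-→d16:-→d17:-→d18:-→d19:-→d20:-→d21:-→d22:-→d23:-→d24:-→d25:-→d26:-→d27:-→d28:-→d29:-→d30:-→d31:-→d32:H2 -> H2
  lookup 59.9.98.120: bits 00111011000010010110001001 walk d0:H2→d1:-→d2:-→d3:-→d4:-→d5:-→d6:-→d7:-→d8:-→d9:-→d10:-→d11:-→d12:-→d13:-→d14:-→d15:-→d16:-→d17:-→d18:-→d19:-→d20:-→d21:-→d22:-→d23:-→d24:-→d25:-→d26:- -> H2
  lookup 88.130.67.46: bits 0 walk d0:H2→d1:- -> H2
  lookup 59.9.98.88: bits 00111011000010010110001001011000 walk d0:H2→d1:-→d2:-→d3:-→d4:-→d5:-→d6:-→d7:-→d8:-→d9:-→d10:-→d11:-→d12:-→d13:-→d14:-→d15:-→d16:-→d17:-→d18:-→d19:-→d20:-→d21:-→d22:-→d23:-→d24:-→d25:-→d26:-→d27:-→d28:-→d29:-→d30:-→d31:-→d32:H2 -> H2
  add 0.0.0.0/0 -> H0 at depth 0
  add 227.192.0.0/11 -> H2 at depth 11
  add 59.9.96.0/20 -> H0 at depth 20
  - 59.9.96.0/20 clear@20
  add 113.0.0.0/8 -> H0 at depth 8
  add 113.32.0.0/11 -> H1 at depth 11
  lookup 113.32.15.138: bits 01110001001 walk d0:H0→d1:-→d2:-→d3:-→d4:-→d5:-→d6:-→d7:-→d8:H0→d9:-→d10:-→d11:H1 -> H1
  add 0.0.0.0/0 -> H1 at depth 0
  add 113.38.96.192/28 -> H2 at depth 28
  add 113.38.0.0/16 -> H0 at depth 16

== LOOKUPS ==
["H1","H2","H2","H2","H2","H1"]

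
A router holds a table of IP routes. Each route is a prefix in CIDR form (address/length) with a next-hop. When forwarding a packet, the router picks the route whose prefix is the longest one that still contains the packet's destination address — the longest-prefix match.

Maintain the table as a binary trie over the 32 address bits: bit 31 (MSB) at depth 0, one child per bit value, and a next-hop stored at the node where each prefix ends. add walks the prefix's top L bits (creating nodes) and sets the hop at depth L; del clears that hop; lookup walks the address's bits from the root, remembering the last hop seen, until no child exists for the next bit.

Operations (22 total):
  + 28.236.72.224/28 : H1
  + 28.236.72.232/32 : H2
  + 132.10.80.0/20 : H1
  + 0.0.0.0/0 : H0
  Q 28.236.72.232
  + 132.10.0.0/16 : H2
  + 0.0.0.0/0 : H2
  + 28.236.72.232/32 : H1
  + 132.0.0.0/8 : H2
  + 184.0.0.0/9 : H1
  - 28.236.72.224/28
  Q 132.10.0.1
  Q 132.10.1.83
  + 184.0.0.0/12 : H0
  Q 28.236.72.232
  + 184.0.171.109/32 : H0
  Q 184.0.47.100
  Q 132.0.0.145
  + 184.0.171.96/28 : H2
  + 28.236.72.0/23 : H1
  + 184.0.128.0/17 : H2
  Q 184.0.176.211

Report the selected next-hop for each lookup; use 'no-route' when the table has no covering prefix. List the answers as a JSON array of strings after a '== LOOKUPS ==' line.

Trace:
  add 28.236.72.224/28 -> H1 at depth 28
  add 28.236.72.232/32 -> H2 at depth 32
  add 132.10.80.0/20 -> H1 at depth 20
  add 0.0.0.0/0 -> H0 at depth 0
  ? 28.236.72.232  path d0:H0→d1:-→d2:-→d3:-→d4:-→d5:-→d6:-→d7:-→d8:-→d9:-→d10:-→d11:-→d12:-→d13:-→d14:-→d15:-→d16:-→d17:-→d18:-→d19:-→d20:-→d21:-→d22:-→d23:-→d24:-→d25:-→d26:-→d27:-→d28:H1→d29:-→d30:-→d31:-→d32:H2  best=H2
  add 132.10.0.0/16 -> H2 at depth 16
  add 0.0.0.0/0 -> H2 at depth 0
  add 28.236.72.232/32 -> H1 at depth 32
  add 132.0.0.0/8 -> H2 at depth 8
  add 184.0.0.0/9 -> H1 at depth 9
  - 28.236.72.224/28 clear@28
  ? 132.10.0.1  path d0:H2→d1:-→d2:-→d3:-→d4:-→d5:-→d6:-→d7:-→d8:H2→d9:-→d10:-→d11:-→d12:-→d13:-→d14:-→d15:-→d16:H2→d17:-  best=H2
  ? 132.10.1.83  path d0:H2→d1:-→d2:-→d3:-→d4:-→d5:-→d6:-→d7:-→d8:H2→d9:-→d10:-→d11:-→d12:-→d13:-→d14:-→d15:-→d16:H2→d17:-  best=H2
  add 184.0.0.0/12 -> H0 at depth 12
  ? 28.236.72.232  path d0:H2→d1:-→d2:-→d3:-→d4:-→d5:-→d6:-→d7:-→d8:-→d9:-→d10:-→d11:-→d12:-→d13:-→d14:-→d15:-→d16:-→d17:-→d18:-→d19:-→d20:-→d21:-→d22:-→d23:-→d24:-→d25:-→d26:-→d27:-→d28:-→d29:-→d30:-→d31:-→d32:H1  best=H1
  add 184.0.171.109/32 -> H0 at depth 32
  ? 184.0.47.100  path d0:H2→d1:-→d2:-→d3:-→d4:-→d5:-→d6:-→d7:-→d8:-→d9:H1→d10:-→d11:-→d12:H0→d13:-→d14:-→d15:-→d16:-  best=H0
  ? 132.0.0.145  path d0:H2→d1:-→d2:-→d3:-→d4:-→d5:-→d6:-→d7:-→d8:H2→d9:-→d10:-→d11:-→d12:-  best=H2
  add 184.0.171.96/28 -> H2 at depth 28
  add 28.236.72.0/23 -> H1 at depth 23
  add 184.0.128.0/17 -> H2 at depth 17
  ? 184.0.176.211  path d0:H2→d1:-→d2:-→d3:-→d4:-→d5:-→d6:-→d7:-→d8:-→d9:H1→d10:-→d11:-→d12:H0→d13:-→d14:-→d15:-→d16:-→d17:H2→d18:-→d19:-  best=H2

== LOOKUPS ==
["H2","H2","H2","H1","H0","H2","H2"]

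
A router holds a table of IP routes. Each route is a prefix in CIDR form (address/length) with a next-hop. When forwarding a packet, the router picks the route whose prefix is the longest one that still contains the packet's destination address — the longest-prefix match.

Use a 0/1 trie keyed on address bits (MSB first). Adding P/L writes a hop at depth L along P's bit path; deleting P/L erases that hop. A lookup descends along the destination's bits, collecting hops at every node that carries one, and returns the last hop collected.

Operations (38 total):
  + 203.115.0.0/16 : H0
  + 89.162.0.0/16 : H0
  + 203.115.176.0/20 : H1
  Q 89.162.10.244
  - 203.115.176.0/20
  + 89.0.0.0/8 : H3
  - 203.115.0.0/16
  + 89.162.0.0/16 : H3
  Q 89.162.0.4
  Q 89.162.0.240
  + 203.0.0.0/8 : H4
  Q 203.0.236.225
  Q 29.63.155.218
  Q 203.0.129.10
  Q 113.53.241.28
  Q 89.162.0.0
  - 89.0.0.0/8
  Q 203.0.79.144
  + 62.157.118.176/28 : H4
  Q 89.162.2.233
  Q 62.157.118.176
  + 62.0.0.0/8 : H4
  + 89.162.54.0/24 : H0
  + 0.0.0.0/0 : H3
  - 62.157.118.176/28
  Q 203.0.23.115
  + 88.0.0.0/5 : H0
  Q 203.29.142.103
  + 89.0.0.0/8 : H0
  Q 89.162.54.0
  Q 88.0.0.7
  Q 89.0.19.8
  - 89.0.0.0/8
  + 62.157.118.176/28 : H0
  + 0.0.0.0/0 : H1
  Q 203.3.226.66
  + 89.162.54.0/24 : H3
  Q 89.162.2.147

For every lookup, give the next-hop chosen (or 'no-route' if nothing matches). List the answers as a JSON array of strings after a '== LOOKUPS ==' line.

Trace:
  + 203.115.0.0/16 (H0) depth=16
  + 89.162.0.0/16 (H0) depth=16
  + 203.115.176.0/20 (H1) depth=20
  lookup 89.162.10.244: bits 0101100110100010 walk d0:-→d1:-→d2:-→d3:-→d4:-→d5:-→d6:-→d7:-→d8:-→d9:-→d10:-→d11:-→d12:-→d13:-→d14:-→d15:-→d16:H0 -> H0
  - 203.115.176.0/20 clear@20
  + 89.0.0.0/8 (H3) depth=8
  - 203.115.0.0/16 clear@16
  + 89.162.0.0/16 (H3) depth=16
  lookup 89.162.0.4: bits 0101100110100010 walk d0:-→d1:-→d2:-→d3:-→d4:-→d5:-→d6:-→d7:-→d8:H3→d9:-→d10:-→d11:-→d12:-→d13:-→d14:-→d15:-→d16:H3 -> H3
  lookup 89.162.0.240: bits 0101100110100010 walk d0:-→d1:-→d2:-→d3:-→d4:-→d5:-→d6:-→d7:-→d8:H3→d9:-→d10:-→d11:-→d12:-→d13:-→d14:-→d15:-→d16:H3 -> H3
  + 203.0.0.0/8 (H4) depth=8
  lookup 203.0.236.225: bits 110010110 walk d0:-→d1:-→d2:-→d3:-→d4:-→d5:-→d6:-→d7:-→d8:H4→d9:- -> H4
  lookup 29.63.155.218: bits 0 walk d0:-→d1:- -> no-route
  lookup 203.0.129.10: bits 110010110 walk d0:-→d1:-→d2:-→d3:-→d4:-→d5:-→d6:-→d7:-→d8:H4→d9:- -> H4
  lookup 113.53.241.28: bits 01 walk d0:-→d1:-→d2:- -> no-route
  lookup 89.162.0.0: bits 0101100110100010 walk d0:-→d1:-→d2:-→d3:-→d4:-→d5:-→d6:-→d7:-→d8:H3→d9:-→d10:-→d11:-→d12:-→d13:-→d14:-→d15:-→d16:H3 -> H3
  - 89.0.0.0/8 clear@8
  lookup 203.0.79.144: bits 110010110 walk d0:-→d1:-→d2:-→d3:-→d4:-→d5:-→d6:-→d7:-→d8:H4→d9:- -> H4
  + 62.157.118.176/28 (H4) depth=28
  lookup 89.162.2.233: bits 0101100110100010 walk d0:-→d1:-→d2:-→d3:-→d4:-→d5:-→d6:-→d7:-→d8:-→d9:-→d10:-→d11:-→d12:-→d13:-→d14:-→d15:-→d16:H3 -> H3
  lookup 62.157.118.176: bits 0011111010011101011101101011 walk d0:-→d1:-→d2:-→d3:-→d4:-→d5:-→d6:-→d7:-→d8:-→d9:-→d10:-→d11:-→d12:-→d13:-→d14:-→d15:-→d16:-→d17:-→d18:-→d19:-→d20:-→d21:-→d22:-→d23:-→d24:-→d25:-→d26:-→d27:-→d28:H4 -> H4
  + 62.0.0.0/8 (H4) depth=8
  + 89.162.54.0/24 (H0) depth=24
  + 0.0.0.0/0 (H3) depth=0
  - 62.157.118.176/28 clear@28
  lookup 203.0.23.115: bits 110010110 walk d0:H3→d1:-→d2:-→d3:-→d4:-→d5:-→d6:-→d7:-→d8:H4→d9:- -> H4
  + 88.0.0.0/5 (H0) depth=5
  lookup 203.29.142.103: bits 110010110 walk d0:H3→d1:-→d2:-→d3:-→d4:-→d5:-→d6:-→d7:-→d8:H4→d9:- -> H4
  + 89.0.0.0/8 (H0) depth=8
  lookup 89.162.54.0: bits 010110011010001000110110 walk d0:H3→d1:-→d2:-→d3:-→d4:-→d5:H0→d6:-→d7:-→d8:H0→d9:-→d10:-→d11:-→d12:-→d13:-→d14:-→d15:-→d16:H3→d17:-→d18:-→d19:-→d20:-→d21:-→d22:-→d23:-→d24:H0 -> H0
  lookup 88.0.0.7: bits 0101100 walk d0:H3→d1:-→d2:-→d3:-→d4:-→d5:H0→d6:-→d7:- -> H0
  lookup 89.0.19.8: bits 01011001 walk d0:H3→d1:-→d2:-→d3:-→d4:-→d5:H0→d6:-→d7:-→d8:H0 -> H0
  - 89.0.0.0/8 clear@8
  + 62.157.118.176/28 (H0) depth=28
  + 0.0.0.0/0 (H1) depth=0
  lookup 203.3.226.66: bits 110010110 walk d0:H1→d1:-→d2:-→d3:-→d4:-→d5:-→d6:-→d7:-→d8:H4→d9:- -> H4
  + 89.162.54.0/24 (H3) depth=24
  lookup 89.162.2.147: bits 010110011010001000 walk d0:H1→d1:-→d2:-→d3:-→d4:-→d5:H0→d6:-→d7:-→d8:-→d9:-→d10:-→d11:-→d12:-→d13:-→d14:-→d15:-→d16:H3→d17:-→d18:- -> H3

== LOOKUPS ==
["H0","H3","H3","H4","no-route","H4","no-route","H3","H4","H3","H4","H4","H4","H0","H0","H0","H4","H3"]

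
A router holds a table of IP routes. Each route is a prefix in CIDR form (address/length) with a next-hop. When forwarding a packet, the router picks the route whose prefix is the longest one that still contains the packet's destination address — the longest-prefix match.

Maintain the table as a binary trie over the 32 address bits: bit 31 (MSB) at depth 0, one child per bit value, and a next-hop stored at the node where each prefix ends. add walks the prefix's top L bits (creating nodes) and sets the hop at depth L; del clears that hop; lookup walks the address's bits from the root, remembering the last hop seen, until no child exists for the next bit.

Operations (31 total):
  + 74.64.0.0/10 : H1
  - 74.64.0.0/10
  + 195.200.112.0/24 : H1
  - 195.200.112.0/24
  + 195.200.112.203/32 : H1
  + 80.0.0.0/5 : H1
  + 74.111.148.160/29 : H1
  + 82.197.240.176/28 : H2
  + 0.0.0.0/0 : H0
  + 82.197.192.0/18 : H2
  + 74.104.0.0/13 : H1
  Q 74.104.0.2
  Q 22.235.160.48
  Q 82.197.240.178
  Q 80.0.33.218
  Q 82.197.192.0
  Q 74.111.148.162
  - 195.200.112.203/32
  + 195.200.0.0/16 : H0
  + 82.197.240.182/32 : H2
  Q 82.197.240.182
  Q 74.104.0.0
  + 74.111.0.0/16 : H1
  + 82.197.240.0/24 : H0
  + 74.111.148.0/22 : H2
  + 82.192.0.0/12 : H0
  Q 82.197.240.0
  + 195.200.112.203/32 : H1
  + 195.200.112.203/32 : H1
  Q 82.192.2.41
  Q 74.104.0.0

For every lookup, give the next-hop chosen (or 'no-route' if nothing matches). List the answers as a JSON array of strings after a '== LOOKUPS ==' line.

Apply in order:
  add 74.64.0.0/10 -> H1 at depth 10
  - 74.64.0.0/10 clear@10
  add 195.200.112.0/24 -> H1 at depth 24
  - 195.200.112.0/24 clear@24
  add 195.200.112.203/32 -> H1 at depth 32
  add 80.0.0.0/5 -> H1 at depth 5
  add 74.111.148.160/29 -> H1 at depth 29
  add 82.197.240.176/28 -> H2 at depth 28
  add 0.0.0.0/0 -> H0 at depth 0
  add 82.197.192.0/18 -> H2 at depth 18
  add 74.104.0.0/13 -> H1 at depth 13
  lookup 74.104.0.2: bits 0100101001101 walk d0:H0→d1:-→d2:-→d3:-→d4:-→d5:-→d6:-→d7:-→d8:-→d9:-→d10:-→d11:-→d12:-→d13:H1 -> H1
  lookup 22.235.160.48: bits 0 walk d0:H0→d1:- -> H0
  lookup 82.197.240.178: bits 0101001011000101111100001011 walk d0:H0→d1:-→d2:-→d3:-→d4:-→d5:H1→d6:-→d7:-→d8:-→d9:-→d10:-→d11:-→d12:-→d13:-→d14:-→d15:-→d16:-→d17:-→d18:H2→d19:-→d20:-→d21:-→d22:-→d23:-→d24:-→d25:-→d26:-→d27:-→d28:H2 -> H2
  lookup 80.0.33.218: bits 010100 walk d0:H0→d1:-→d2:-→d3:-→d4:-→d5:H1→d6:- -> H1
  lookup 82.197.192.0: bits 010100101100010111 walk d0:H0→d1:-→d2:-→d3:-→d4:-→d5:H1→d6:-→d7:-→d8:-→d9:-→d10:-→d11:-→d12:-→d13:-→d14:-→d15:-→d16:-→d17:-→d18:H2 -> H2
  lookup 74.111.148.162: bits 01001010011011111001010010100 walk d0:H0→d1:-→d2:-→d3:-→d4:-→d5:-→d6:-→d7:-→d8:-→d9:-→d10:-→d11:-→d12:-→d13:H1→d14:-→d15:-→d16:-→d17:-→d18:-→d19:-→d20:-→d21:-→d22:-→d23:-→d24:-→d25:-→d26:-→d27:-→d28:-→d29:H1 -> H1
  - 195.200.112.203/32 clear@32
  add 195.200.0.0/16 -> H0 at depth 16
  add 82.197.240.182/32 -> H2 at depth 32
  lookup 82.197.240.182: bits 01010010110001011111000010110110 walk d0:H0→d1:-→d2:-→d3:-→d4:-→d5:H1→d6:-→d7:-→d8:-→d9:-→d10:-→d11:-→d12:-→d13:-→d14:-→d15:-→d16:-→d17:-→d18:H2→d19:-→d20:-→d21:-→d22:-→d23:-→d24:-→d25:-→d26:-→d27:-→d28:H2→d29:-→d30:-→d31:-→d32:H2 -> H2
  lookup 74.104.0.0: bits 0100101001101 walk d0:H0→d1:-→d2:-→d3:-→d4:-→d5:-→d6:-→d7:-→d8:-→d9:-→d10:-→d11:-→d12:-→d13:H1 -> H1
  add 74.111.0.0/16 -> H1 at depth 16
  add 82.197.240.0/24 -> H0 at depth 24
  add 74.111.148.0/22 -> H2 at depth 22
  add 82.192.0.0/12 -> H0 at depth 12
  lookup 82.197.240.0: bits 010100101100010111110000 walk d0:H0→d1:-→d2:-→d3:-→d4:-→d5:H1→d6:-→d7:-→d8:-→d9:-→d10:-→d11:-→d12:H0→d13:-→d14:-→d15:-→d16:-→d17:-→d18:H2→d19:-→d20:-→d21:-→d22:-→d23:-→d24:H0 -> H0
  add 195.200.112.203/32 -> H1 at depth 32
  add 195.200.112.203/32 -> H1 at depth 32
  lookup 82.192.2.41: bits 0101001011000 walk d0:H0→d1:-→d2:-→d3:-→d4:-→d5:H1→d6:-→d7:-→d8:-→d9:-→d10:-→d11:-→d12:H0→d13:- -> H0
  lookup 74.104.0.0: bits 0100101001101 walk d0:H0→d1:-→d2:-→d3:-→d4:-→d5:-→d6:-→d7:-→d8:-→d9:-→d10:-→d11:-→d12:-→d13:H1 -> H1

== LOOKUPS ==
["H1","H0","H2","H1","H2","H1","H2","H1","H0","H0","H1"]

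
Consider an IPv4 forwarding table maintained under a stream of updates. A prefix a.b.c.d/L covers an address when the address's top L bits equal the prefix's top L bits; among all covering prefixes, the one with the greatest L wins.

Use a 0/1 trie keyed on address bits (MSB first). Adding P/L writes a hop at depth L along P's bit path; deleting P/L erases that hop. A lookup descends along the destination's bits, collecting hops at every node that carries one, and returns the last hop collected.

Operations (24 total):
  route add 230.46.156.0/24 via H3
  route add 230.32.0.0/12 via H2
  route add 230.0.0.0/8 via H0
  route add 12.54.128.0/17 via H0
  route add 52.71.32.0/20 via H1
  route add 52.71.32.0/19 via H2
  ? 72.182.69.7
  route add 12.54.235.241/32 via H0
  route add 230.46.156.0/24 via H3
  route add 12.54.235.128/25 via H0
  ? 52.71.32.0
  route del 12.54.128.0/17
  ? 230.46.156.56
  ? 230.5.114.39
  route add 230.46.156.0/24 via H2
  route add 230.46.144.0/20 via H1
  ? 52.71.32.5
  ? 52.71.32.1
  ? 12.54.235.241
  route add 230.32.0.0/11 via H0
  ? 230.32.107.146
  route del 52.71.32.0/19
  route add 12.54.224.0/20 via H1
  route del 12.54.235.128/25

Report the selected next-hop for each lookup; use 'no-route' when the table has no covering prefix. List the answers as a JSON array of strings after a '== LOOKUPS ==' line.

Process each operation:
  add 230.46.156.0/24 -> H3 at depth 24
  add 230.32.0.0/12 -> H2 at depth 12
  add 230.0.0.0/8 -> H0 at depth 8
  add 12.54.128.0/17 -> H0 at depth 17
  add 52.71.32.0/20 -> H1 at depth 20
  add 52.71.32.0/19 -> H2 at depth 19
  Q 72.182.69.7: descend 0 ; hops seen [∅] ; pick no-route
  add 12.54.235.241/32 -> H0 at depth 32
  add 230.46.156.0/24 -> H3 at depth 24
  add 12.54.235.128/25 -> H0 at depth 25
  Q 52.71.32.0: descend 00110100010001110010 ; hops seen [H2,H1] ; pick H1
  del 12.54.128.0/17 (clear depth 17)
  Q 230.46.156.56: descend 111001100010111010011100 ; hops seen [H0,H2,H3] ; pick H3
  Q 230.5.114.39: descend 1110011000 ; hops seen [H0] ; pick H0
  add 230.46.156.0/24 -> H2 at depth 24
  add 230.46.144.0/20 -> H1 at depth 20
  Q 52.71.32.5: descend 00110100010001110010 ; hops seen [H2,H1] ; pick H1
  Q 52.71.32.1: descend 00110100010001110010 ; hops seen [H2,H1] ; pick H1
  Q 12.54.235.241: descend 00001100001101101110101111110001 ; hops seen [H0,H0] ; pick H0
  add 230.32.0.0/11 -> H0 at depth 11
  Q 230.32.107.146: descend 111001100010 ; hops seen [H0,H0,H2] ; pick H2
  del 52.71.32.0/19 (clear depth 19)
  add 12.54.224.0/20 -> H1 at depth 20
  del 12.54.235.128/25 (clear depth 25)

== LOOKUPS ==
["no-route","H1","H3","H0","H1","H1","H0","H2"]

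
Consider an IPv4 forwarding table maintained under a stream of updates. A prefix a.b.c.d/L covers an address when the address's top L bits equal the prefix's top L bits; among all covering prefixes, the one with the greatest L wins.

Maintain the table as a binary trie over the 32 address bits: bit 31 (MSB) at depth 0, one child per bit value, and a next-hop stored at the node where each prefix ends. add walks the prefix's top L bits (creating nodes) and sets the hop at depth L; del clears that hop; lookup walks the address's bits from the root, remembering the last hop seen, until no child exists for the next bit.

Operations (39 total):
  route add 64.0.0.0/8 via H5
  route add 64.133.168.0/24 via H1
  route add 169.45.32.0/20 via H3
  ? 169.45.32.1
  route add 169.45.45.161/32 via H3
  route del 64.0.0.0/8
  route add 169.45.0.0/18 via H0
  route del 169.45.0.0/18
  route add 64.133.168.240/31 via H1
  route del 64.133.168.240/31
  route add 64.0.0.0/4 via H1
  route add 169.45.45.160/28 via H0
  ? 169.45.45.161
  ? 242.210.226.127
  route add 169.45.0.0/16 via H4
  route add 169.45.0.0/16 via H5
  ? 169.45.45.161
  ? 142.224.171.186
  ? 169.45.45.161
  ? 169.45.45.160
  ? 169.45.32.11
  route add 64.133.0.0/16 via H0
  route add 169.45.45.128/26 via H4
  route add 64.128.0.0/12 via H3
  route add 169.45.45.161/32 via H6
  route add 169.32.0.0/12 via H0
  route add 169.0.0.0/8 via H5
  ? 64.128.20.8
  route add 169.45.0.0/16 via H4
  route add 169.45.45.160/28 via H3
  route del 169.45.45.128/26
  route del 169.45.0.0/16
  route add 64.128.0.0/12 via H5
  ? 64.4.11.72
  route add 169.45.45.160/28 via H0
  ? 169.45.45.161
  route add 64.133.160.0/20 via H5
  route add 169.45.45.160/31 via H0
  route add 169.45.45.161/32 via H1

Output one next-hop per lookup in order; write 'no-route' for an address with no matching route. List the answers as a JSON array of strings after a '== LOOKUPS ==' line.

Process each operation:
  + 64.0.0.0/8 (H5) depth=8
  + 64.133.168.0/24 (H1) depth=24
  + 169.45.32.0/20 (H3) depth=20
  lookup 169.45.32.1: bits 10101001001011010010 walk d0:-→d1:-→d2:-→d3:-→d4:-→d5:-→d6:-→d7:-→d8:-→d9:-→d10:-→d11:-→d12:-→d13:-→d14:-→d15:-→d16:-→d17:-→d18:-→d19:-→d20:H3 -> H3
  + 169.45.45.161/32 (H3) depth=32
  - 64.0.0.0/8 clear@8
  + 169.45.0.0/18 (H0) depth=18
  - 169.45.0.0/18 clear@18
  + 64.133.168.240/31 (H1) depth=31
  - 64.133.168.240/31 clear@31
  + 64.0.0.0/4 (H1) depth=4
  + 169.45.45.160/28 (H0) depth=28
  lookup 169.45.45.161: bits 10101001001011010010110110100001 walk d0:-→d1:-→d2:-→d3:-→d4:-→d5:-→d6:-→d7:-→d8:-→d9:-→d10:-→d11:-→d12:-→d13:-→d14:-→d15:-→d16:-→d17:-→d18:-→d19:-→d20:H3→d21:-→d22:-→d23:-→d24:-→d25:-→d26:-→d27:-→d28:H0→d29:-→d30:-→d31:-→d32:H3 -> H3
  lookup 242.210.226.127: bits 1 walk d0:-→d1:- -> no-route
  + 169.45.0.0/16 (H4) depth=16
  + 169.45.0.0/16 (H5) depth=16
  lookup 169.45.45.161: bits 10101001001011010010110110100001 walk d0:-→d1:-→d2:-→d3:-→d4:-→d5:-→d6:-→d7:-→d8:-→d9:-→d10:-→d11:-→d12:-→d13:-→d14:-→d15:-→d16:H5→d17:-→d18:-→d19:-→d20:H3→d21:-→d22:-→d23:-→d24:-→d25:-→d26:-→d27:-→d28:H0→d29:-→d30:-→d31:-→d32:H3 -> H3
  lookup 142.224.171.186: bits 10 walk d0:-→d1:-→d2:- -> no-route
  lookup 169.45.45.161: bits 10101001001011010010110110100001 walk d0:-→d1:-→d2:-→d3:-→d4:-→d5:-→d6:-→d7:-→d8:-→d9:-→d10:-→d11:-→d12:-→d13:-→d14:-→d15:-→d16:H5→d17:-→d18:-→d19:-→d20:H3→d21:-→d22:-→d23:-→d24:-→d25:-→d26:-→d27:-→d28:H0→d29:-→d30:-→d31:-→d32:H3 -> H3
  lookup 169.45.45.160: bits 1010100100101101001011011010000 walk d0:-→d1:-→d2:-→d3:-→d4:-→d5:-→d6:-→d7:-→d8:-→d9:-→d10:-→d11:-→d12:-→d13:-→d14:-→d15:-→d16:H5→d17:-→d18:-→d19:-→d20:H3→d21:-→d22:-→d23:-→d24:-→d25:-→d26:-→d27:-→d28:H0→d29:-→d30:-→d31:- -> H0
  lookup 169.45.32.11: bits 10101001001011010010 walk d0:-→d1:-→d2:-→d3:-→d4:-→d5:-→d6:-→d7:-→d8:-→d9:-→d10:-→d11:-→d12:-→d13:-→d14:-→d15:-→d16:H5→d17:-→d18:-→d19:-→d20:H3 -> H3
  + 64.133.0.0/16 (H0) depth=16
  + 169.45.45.128/26 (H4) depth=26
  + 64.128.0.0/12 (H3) depth=12
  + 169.45.45.161/32 (H6) depth=32
  + 169.32.0.0/12 (H0) depth=12
  + 169.0.0.0/8 (H5) depth=8
  lookup 64.128.20.8: bits 0100000010000 walk d0:-→d1:-→d2:-→d3:-→d4:H1→d5:-→d6:-→d7:-→d8:-→d9:-→d10:-→d11:-→d12:H3→d13:- -> H3
  + 169.45.0.0/16 (H4) depth=16
  + 169.45.45.160/28 (H3) depth=28
  - 169.45.45.128/26 clear@26
  - 169.45.0.0/16 clear@16
  + 64.128.0.0/12 (H5) depth=12
  lookup 64.4.11.72: bits 01000000 walk d0:-→d1:-→d2:-→d3:-→d4:H1→d5:-→d6:-→d7:-→d8:- -> H1
  + 169.45.45.160/28 (H0) depth=28
  lookup 169.45.45.161: bits 10101001001011010010110110100001 walk d0:-→d1:-→d2:-→d3:-→d4:-→d5:-→d6:-→d7:-→d8:H5→d9:-→d10:-→d11:-→d12:H0→d13:-→d14:-→d15:-→d16:-→d17:-→d18:-→d19:-→d20:H3→d21:-→d22:-→d23:-→d24:-→d25:-→d26:-→d27:-→d28:H0→d29:-→d30:-→d31:-→d32:H6 -> H6
  + 64.133.160.0/20 (H5) depth=20
  + 169.45.45.160/31 (H0) depth=31
  + 169.45.45.161/32 (H1) depth=32

== LOOKUPS ==
["H3","H3","no-route","H3","no-route","H3","H0","H3","H3","H1","H6"]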